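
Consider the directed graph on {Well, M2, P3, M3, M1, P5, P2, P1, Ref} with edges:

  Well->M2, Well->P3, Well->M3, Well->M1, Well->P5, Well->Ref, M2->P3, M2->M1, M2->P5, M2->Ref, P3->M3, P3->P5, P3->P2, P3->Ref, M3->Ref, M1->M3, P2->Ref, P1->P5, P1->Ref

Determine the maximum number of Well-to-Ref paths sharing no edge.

4

Assign every edge capacity 1; by Menger, the answer equals the max flow.
Path Well→Ref (+1); total 1.
Path Well→M2→Ref (+1); total 2.
Path Well→P3→Ref (+1); total 3.
Path Well→M3→Ref (+1); total 4.
No residual Well→Ref path; max flow = 4.
Certifying cut of size 4: {M3→Ref, Well→M2, Well→P3, Well→Ref}.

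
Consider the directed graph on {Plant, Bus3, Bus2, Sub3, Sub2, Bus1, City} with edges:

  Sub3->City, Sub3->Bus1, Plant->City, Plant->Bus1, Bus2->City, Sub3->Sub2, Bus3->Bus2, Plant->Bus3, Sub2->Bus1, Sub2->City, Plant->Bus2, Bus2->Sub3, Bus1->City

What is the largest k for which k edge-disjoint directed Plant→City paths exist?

Assign every edge capacity 1; by Menger, the answer equals the max flow.
Path Plant→City (+1); total 1.
Path Plant→Bus2→City (+1); total 2.
Path Plant→Bus1→City (+1); total 3.
Path Plant→Bus3→Bus2→Sub3→City (+1); total 4.
No residual Plant→City path; max flow = 4.
Certifying cut of size 4: {Plant→Bus1, Plant→Bus2, Plant→Bus3, Plant→City}.

4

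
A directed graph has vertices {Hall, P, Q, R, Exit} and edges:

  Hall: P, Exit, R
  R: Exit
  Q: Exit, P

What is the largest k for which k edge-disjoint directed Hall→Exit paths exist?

2

Assign every edge capacity 1; by Menger, the answer equals the max flow.
Path Hall→Exit (+1); total 1.
Path Hall→R→Exit (+1); total 2.
No residual Hall→Exit path; max flow = 2.
Certifying cut of size 2: {Hall→Exit, Hall→R}.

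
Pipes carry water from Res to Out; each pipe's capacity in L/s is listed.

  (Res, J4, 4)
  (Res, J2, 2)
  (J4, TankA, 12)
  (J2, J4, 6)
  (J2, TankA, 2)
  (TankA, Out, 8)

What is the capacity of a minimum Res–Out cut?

6

Augment Res→J4→TankA→Out: bottleneck 4, flow now 4.
Augment Res→J2→TankA→Out: bottleneck 2, flow now 6.
No augmenting path remains; maximum flow = 6.
By max-flow min-cut, the minimum cut capacity equals the max flow.
In the residual graph, reachable from Res: {Res}.
Min-cut edges: Res→J4 (4), Res→J2 (2); capacity 4 + 2 = 6.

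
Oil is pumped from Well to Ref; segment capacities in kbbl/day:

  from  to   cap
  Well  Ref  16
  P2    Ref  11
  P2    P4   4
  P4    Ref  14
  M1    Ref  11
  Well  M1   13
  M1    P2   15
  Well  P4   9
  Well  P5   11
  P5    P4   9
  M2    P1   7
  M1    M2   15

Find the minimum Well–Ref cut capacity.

Augment Well→Ref: bottleneck 16, flow now 16.
Augment Well→M1→Ref: bottleneck 11, flow now 27.
Augment Well→P4→Ref: bottleneck 9, flow now 36.
Augment Well→P5→P4→Ref: bottleneck 5, flow now 41.
Augment Well→M1→P2→Ref: bottleneck 2, flow now 43.
No augmenting path remains; maximum flow = 43.
By max-flow min-cut, the minimum cut capacity equals the max flow.
In the residual graph, reachable from Well: {Well, P5, P4}.
Min-cut edges: Well→M1 (13), Well→Ref (16), P4→Ref (14); capacity 13 + 16 + 14 = 43.

43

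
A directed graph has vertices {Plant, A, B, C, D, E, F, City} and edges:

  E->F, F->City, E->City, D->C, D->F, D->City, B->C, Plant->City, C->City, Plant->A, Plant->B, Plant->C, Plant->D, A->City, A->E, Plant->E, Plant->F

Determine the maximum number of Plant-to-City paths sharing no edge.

Assign every edge capacity 1; by Menger, the answer equals the max flow.
Path Plant→City (+1); total 1.
Path Plant→A→City (+1); total 2.
Path Plant→C→City (+1); total 3.
Path Plant→D→City (+1); total 4.
Path Plant→E→City (+1); total 5.
Path Plant→F→City (+1); total 6.
No residual Plant→City path; max flow = 6.
Certifying cut of size 6: {C→City, Plant→A, Plant→City, Plant→D, Plant→E, Plant→F}.

6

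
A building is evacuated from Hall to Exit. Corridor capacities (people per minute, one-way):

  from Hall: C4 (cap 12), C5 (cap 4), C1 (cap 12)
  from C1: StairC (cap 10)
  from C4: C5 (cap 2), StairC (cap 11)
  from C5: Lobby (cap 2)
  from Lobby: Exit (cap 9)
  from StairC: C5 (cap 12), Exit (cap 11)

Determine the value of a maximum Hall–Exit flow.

13

Augment Hall→C1→StairC→Exit: bottleneck 10, flow now 10.
Augment Hall→C4→StairC→Exit: bottleneck 1, flow now 11.
Augment Hall→C5→Lobby→Exit: bottleneck 2, flow now 13.
No augmenting path remains; maximum flow = 13.
In the residual graph, reachable from Hall: {Hall, C1, C4, C5, StairC}.
Min-cut edges: C5→Lobby (2), StairC→Exit (11); capacity 2 + 11 = 13.
This cut is saturated, so no flow can exceed 13.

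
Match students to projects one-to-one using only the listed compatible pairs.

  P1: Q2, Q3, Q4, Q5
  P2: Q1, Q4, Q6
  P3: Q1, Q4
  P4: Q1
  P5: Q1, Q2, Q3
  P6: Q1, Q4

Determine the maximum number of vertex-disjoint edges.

5

Unit-capacity flow: source→left, listed edges, right→sink; max matching = max flow.
Augmenting path P1→Q2 (+1); matched 1.
Augmenting path P2→Q1 (+1); matched 2.
Augmenting path P3→Q4 (+1); matched 3.
Augmenting path P5→Q3 (+1); matched 4.
Augmenting path P4→Q1→P2→Q6 (+1); matched 5.
No augmenting path remains; maximum matching = 5.
König certificate: {P1, P2, P5, Q1, Q4} is a vertex cover of size 5 (every listed pair touches it), so no matching can be larger.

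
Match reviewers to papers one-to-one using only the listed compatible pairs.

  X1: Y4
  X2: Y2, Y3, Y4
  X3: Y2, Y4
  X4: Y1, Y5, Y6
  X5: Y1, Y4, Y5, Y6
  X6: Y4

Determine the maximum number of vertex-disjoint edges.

5

Unit-capacity flow: source→left, listed edges, right→sink; max matching = max flow.
Augmenting path X1→Y4 (+1); matched 1.
Augmenting path X2→Y2 (+1); matched 2.
Augmenting path X4→Y1 (+1); matched 3.
Augmenting path X5→Y5 (+1); matched 4.
Augmenting path X3→Y2→X2→Y3 (+1); matched 5.
No augmenting path remains; maximum matching = 5.
König certificate: {X2, X3, X4, X5, Y4} is a vertex cover of size 5 (every listed pair touches it), so no matching can be larger.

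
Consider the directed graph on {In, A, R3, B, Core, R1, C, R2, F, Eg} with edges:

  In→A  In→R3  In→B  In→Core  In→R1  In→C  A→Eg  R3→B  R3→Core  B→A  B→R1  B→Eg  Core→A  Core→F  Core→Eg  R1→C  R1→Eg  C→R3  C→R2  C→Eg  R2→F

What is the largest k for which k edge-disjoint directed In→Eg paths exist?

Assign every edge capacity 1; by Menger, the answer equals the max flow.
Path In→A→Eg (+1); total 1.
Path In→B→Eg (+1); total 2.
Path In→Core→Eg (+1); total 3.
Path In→R1→Eg (+1); total 4.
Path In→C→Eg (+1); total 5.
No residual In→Eg path; max flow = 5.
Certifying cut of size 5: {A→Eg, B→Eg, C→Eg, Core→Eg, R1→Eg}.

5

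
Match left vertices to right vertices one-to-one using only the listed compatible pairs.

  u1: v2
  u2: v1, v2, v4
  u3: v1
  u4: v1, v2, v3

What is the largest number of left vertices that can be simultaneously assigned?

4

Unit-capacity flow: source→left, listed edges, right→sink; max matching = max flow.
Augmenting path u1→v2 (+1); matched 1.
Augmenting path u2→v1 (+1); matched 2.
Augmenting path u4→v3 (+1); matched 3.
Augmenting path u3→v1→u2→v4 (+1); matched 4.
No augmenting path remains; maximum matching = 4.
König certificate: {u1, u2, u3, u4} is a vertex cover of size 4 (every listed pair touches it), so no matching can be larger.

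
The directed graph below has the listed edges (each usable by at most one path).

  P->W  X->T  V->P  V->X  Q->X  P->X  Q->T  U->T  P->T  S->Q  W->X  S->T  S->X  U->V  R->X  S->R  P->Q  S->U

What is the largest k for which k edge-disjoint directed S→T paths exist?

Assign every edge capacity 1; by Menger, the answer equals the max flow.
Path S→T (+1); total 1.
Path S→Q→T (+1); total 2.
Path S→U→T (+1); total 3.
Path S→X→T (+1); total 4.
No residual S→T path; max flow = 4.
Certifying cut of size 4: {S→Q, S→T, S→U, X→T}.

4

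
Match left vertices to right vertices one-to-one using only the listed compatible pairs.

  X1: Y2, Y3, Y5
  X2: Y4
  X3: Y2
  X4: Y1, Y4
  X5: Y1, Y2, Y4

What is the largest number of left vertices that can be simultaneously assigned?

Unit-capacity flow: source→left, listed edges, right→sink; max matching = max flow.
Augmenting path X1→Y2 (+1); matched 1.
Augmenting path X2→Y4 (+1); matched 2.
Augmenting path X4→Y1 (+1); matched 3.
Augmenting path X3→Y2→X1→Y3 (+1); matched 4.
No augmenting path remains; maximum matching = 4.
König certificate: {X1, Y1, Y2, Y4} is a vertex cover of size 4 (every listed pair touches it), so no matching can be larger.

4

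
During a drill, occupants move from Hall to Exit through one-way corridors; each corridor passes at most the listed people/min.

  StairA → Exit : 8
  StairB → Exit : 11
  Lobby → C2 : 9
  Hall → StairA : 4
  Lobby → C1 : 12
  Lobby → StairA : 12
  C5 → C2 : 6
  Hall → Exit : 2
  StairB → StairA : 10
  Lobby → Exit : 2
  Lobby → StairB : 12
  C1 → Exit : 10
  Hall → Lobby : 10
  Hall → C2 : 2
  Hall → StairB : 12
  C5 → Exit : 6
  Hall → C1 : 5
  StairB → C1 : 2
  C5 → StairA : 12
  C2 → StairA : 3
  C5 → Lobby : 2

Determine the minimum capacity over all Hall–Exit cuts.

Augment Hall→Exit: bottleneck 2, flow now 2.
Augment Hall→Lobby→Exit: bottleneck 2, flow now 4.
Augment Hall→StairB→Exit: bottleneck 11, flow now 15.
Augment Hall→C1→Exit: bottleneck 5, flow now 20.
Augment Hall→StairA→Exit: bottleneck 4, flow now 24.
Augment Hall→Lobby→C1→Exit: bottleneck 5, flow now 29.
Augment Hall→Lobby→StairA→Exit: bottleneck 3, flow now 32.
Augment Hall→StairB→StairA→Exit: bottleneck 1, flow now 33.
No augmenting path remains; maximum flow = 33.
By max-flow min-cut, the minimum cut capacity equals the max flow.
In the residual graph, reachable from Hall: {Hall, Lobby, StairB, C2, C1, StairA}.
Min-cut edges: Hall→Exit (2), Lobby→Exit (2), StairB→Exit (11), C1→Exit (10), StairA→Exit (8); capacity 2 + 2 + 11 + 10 + 8 = 33.

33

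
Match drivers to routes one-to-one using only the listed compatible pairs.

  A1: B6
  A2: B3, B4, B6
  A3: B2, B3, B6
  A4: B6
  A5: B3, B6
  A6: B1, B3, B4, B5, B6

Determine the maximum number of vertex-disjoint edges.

Unit-capacity flow: source→left, listed edges, right→sink; max matching = max flow.
Augmenting path A1→B6 (+1); matched 1.
Augmenting path A2→B3 (+1); matched 2.
Augmenting path A3→B2 (+1); matched 3.
Augmenting path A6→B1 (+1); matched 4.
Augmenting path A5→B3→A2→B4 (+1); matched 5.
No augmenting path remains; maximum matching = 5.
König certificate: {A2, A3, A5, A6, B6} is a vertex cover of size 5 (every listed pair touches it), so no matching can be larger.

5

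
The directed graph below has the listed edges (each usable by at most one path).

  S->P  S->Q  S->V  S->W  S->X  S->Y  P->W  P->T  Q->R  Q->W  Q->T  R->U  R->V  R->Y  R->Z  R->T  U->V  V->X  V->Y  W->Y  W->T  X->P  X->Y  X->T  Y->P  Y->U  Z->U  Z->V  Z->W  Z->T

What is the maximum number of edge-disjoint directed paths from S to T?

Assign every edge capacity 1; by Menger, the answer equals the max flow.
Path S→P→T (+1); total 1.
Path S→Q→T (+1); total 2.
Path S→W→T (+1); total 3.
Path S→X→T (+1); total 4.
No residual S→T path; max flow = 4.
Certifying cut of size 4: {P→T, S→Q, W→T, X→T}.

4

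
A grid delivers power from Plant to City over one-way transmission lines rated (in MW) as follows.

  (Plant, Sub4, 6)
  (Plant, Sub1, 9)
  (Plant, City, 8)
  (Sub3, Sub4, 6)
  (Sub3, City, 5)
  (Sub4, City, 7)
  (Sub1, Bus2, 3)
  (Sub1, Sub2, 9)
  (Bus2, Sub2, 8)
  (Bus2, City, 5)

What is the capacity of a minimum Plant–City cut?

Augment Plant→City: bottleneck 8, flow now 8.
Augment Plant→Sub4→City: bottleneck 6, flow now 14.
Augment Plant→Sub1→Bus2→City: bottleneck 3, flow now 17.
No augmenting path remains; maximum flow = 17.
By max-flow min-cut, the minimum cut capacity equals the max flow.
In the residual graph, reachable from Plant: {Plant, Sub1, Sub2}.
Min-cut edges: Plant→Sub4 (6), Plant→City (8), Sub1→Bus2 (3); capacity 6 + 8 + 3 = 17.

17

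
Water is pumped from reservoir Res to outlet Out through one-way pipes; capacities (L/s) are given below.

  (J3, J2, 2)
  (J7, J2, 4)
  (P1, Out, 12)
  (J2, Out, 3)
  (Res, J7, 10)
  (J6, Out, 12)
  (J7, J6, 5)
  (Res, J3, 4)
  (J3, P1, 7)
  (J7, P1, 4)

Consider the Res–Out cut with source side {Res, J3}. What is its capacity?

Edges leaving {Res, J3}: Res→J7 (10), J3→J2 (2), J3→P1 (7).
Cut capacity = 10 + 2 + 7 = 19.

19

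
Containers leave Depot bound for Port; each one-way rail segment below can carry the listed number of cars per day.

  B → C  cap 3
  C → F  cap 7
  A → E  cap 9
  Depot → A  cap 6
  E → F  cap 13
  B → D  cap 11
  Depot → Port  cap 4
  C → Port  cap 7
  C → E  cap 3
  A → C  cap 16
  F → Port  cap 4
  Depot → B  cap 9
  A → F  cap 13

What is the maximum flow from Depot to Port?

Augment Depot→Port: bottleneck 4, flow now 4.
Augment Depot→A→C→Port: bottleneck 6, flow now 10.
Augment Depot→B→C→Port: bottleneck 1, flow now 11.
Augment Depot→B→C→F→Port: bottleneck 2, flow now 13.
No augmenting path remains; maximum flow = 13.
In the residual graph, reachable from Depot: {Depot, B, D}.
Min-cut edges: Depot→A (6), Depot→Port (4), B→C (3); capacity 6 + 4 + 3 = 13.
This cut is saturated, so no flow can exceed 13.

13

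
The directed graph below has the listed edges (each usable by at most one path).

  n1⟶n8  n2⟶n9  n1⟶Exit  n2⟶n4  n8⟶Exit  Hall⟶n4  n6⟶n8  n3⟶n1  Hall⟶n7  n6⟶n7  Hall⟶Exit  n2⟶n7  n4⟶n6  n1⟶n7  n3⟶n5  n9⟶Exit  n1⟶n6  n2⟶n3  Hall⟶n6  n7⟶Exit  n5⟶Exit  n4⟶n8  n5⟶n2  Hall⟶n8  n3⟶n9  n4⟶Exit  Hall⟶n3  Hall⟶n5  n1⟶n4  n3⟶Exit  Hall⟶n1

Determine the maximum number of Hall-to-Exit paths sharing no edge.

7

Assign every edge capacity 1; by Menger, the answer equals the max flow.
Path Hall→Exit (+1); total 1.
Path Hall→n1→Exit (+1); total 2.
Path Hall→n3→Exit (+1); total 3.
Path Hall→n4→Exit (+1); total 4.
Path Hall→n5→Exit (+1); total 5.
Path Hall→n7→Exit (+1); total 6.
Path Hall→n8→Exit (+1); total 7.
No residual Hall→Exit path; max flow = 7.
Certifying cut of size 7: {Hall→Exit, Hall→n1, Hall→n3, Hall→n4, Hall→n5, n7→Exit, n8→Exit}.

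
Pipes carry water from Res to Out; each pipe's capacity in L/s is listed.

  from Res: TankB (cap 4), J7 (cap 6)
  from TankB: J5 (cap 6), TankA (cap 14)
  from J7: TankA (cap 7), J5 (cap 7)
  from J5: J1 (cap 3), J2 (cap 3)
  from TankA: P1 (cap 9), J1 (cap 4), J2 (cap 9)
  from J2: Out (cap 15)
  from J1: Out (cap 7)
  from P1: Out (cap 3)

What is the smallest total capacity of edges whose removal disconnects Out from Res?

Augment Res→TankB→J5→J2→Out: bottleneck 3, flow now 3.
Augment Res→TankB→J5→J1→Out: bottleneck 1, flow now 4.
Augment Res→J7→J5→J1→Out: bottleneck 2, flow now 6.
Augment Res→J7→TankA→J2→Out: bottleneck 4, flow now 10.
No augmenting path remains; maximum flow = 10.
By max-flow min-cut, the minimum cut capacity equals the max flow.
In the residual graph, reachable from Res: {Res}.
Min-cut edges: Res→TankB (4), Res→J7 (6); capacity 4 + 6 = 10.

10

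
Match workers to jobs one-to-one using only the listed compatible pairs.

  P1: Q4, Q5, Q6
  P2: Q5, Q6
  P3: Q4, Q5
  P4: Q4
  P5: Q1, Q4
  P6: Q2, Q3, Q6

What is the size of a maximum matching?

5

Unit-capacity flow: source→left, listed edges, right→sink; max matching = max flow.
Augmenting path P1→Q4 (+1); matched 1.
Augmenting path P2→Q5 (+1); matched 2.
Augmenting path P5→Q1 (+1); matched 3.
Augmenting path P6→Q2 (+1); matched 4.
Augmenting path P3→Q4→P1→Q6 (+1); matched 5.
No augmenting path remains; maximum matching = 5.
König certificate: {P5, P6, Q4, Q5, Q6} is a vertex cover of size 5 (every listed pair touches it), so no matching can be larger.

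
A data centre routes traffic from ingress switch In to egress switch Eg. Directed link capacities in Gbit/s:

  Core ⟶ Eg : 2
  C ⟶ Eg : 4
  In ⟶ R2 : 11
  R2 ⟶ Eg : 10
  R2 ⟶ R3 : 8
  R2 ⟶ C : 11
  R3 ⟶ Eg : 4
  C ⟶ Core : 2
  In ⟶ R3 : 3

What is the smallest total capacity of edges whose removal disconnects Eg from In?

14

Augment In→R2→Eg: bottleneck 10, flow now 10.
Augment In→R3→Eg: bottleneck 3, flow now 13.
Augment In→R2→C→Eg: bottleneck 1, flow now 14.
No augmenting path remains; maximum flow = 14.
By max-flow min-cut, the minimum cut capacity equals the max flow.
In the residual graph, reachable from In: {In}.
Min-cut edges: In→R2 (11), In→R3 (3); capacity 11 + 3 = 14.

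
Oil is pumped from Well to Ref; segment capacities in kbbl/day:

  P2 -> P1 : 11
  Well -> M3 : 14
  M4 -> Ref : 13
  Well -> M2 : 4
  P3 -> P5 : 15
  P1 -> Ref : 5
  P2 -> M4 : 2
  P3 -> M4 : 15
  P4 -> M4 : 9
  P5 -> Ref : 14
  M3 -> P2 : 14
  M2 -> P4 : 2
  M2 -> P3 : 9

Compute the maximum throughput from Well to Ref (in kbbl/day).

Augment Well→M3→P2→M4→Ref: bottleneck 2, flow now 2.
Augment Well→M3→P2→P1→Ref: bottleneck 5, flow now 7.
Augment Well→M2→P4→M4→Ref: bottleneck 2, flow now 9.
Augment Well→M2→P3→P5→Ref: bottleneck 2, flow now 11.
No augmenting path remains; maximum flow = 11.
In the residual graph, reachable from Well: {Well, M3, P2, P1}.
Min-cut edges: Well→M2 (4), P2→M4 (2), P1→Ref (5); capacity 4 + 2 + 5 = 11.
This cut is saturated, so no flow can exceed 11.

11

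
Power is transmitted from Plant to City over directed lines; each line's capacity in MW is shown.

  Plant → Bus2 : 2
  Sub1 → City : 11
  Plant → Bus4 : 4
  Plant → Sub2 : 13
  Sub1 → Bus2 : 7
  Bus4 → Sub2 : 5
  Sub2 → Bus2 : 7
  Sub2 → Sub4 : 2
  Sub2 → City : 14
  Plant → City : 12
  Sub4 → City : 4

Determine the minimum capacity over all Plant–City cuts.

28

Augment Plant→City: bottleneck 12, flow now 12.
Augment Plant→Sub2→City: bottleneck 13, flow now 25.
Augment Plant→Bus4→Sub2→City: bottleneck 1, flow now 26.
Augment Plant→Bus4→Sub2→Sub4→City: bottleneck 2, flow now 28.
No augmenting path remains; maximum flow = 28.
By max-flow min-cut, the minimum cut capacity equals the max flow.
In the residual graph, reachable from Plant: {Plant, Bus4, Sub2, Bus2}.
Min-cut edges: Plant→City (12), Sub2→Sub4 (2), Sub2→City (14); capacity 12 + 2 + 14 = 28.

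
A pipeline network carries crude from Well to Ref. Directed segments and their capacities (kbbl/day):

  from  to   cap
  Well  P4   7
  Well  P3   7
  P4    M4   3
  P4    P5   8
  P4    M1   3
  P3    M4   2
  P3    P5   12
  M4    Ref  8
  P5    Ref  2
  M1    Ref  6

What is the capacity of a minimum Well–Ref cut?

10

Augment Well→P4→M4→Ref: bottleneck 3, flow now 3.
Augment Well→P4→P5→Ref: bottleneck 2, flow now 5.
Augment Well→P4→M1→Ref: bottleneck 2, flow now 7.
Augment Well→P3→M4→Ref: bottleneck 2, flow now 9.
Augment Well→P3→P5→P4→M1→Ref: bottleneck 1, flow now 10. (uses reverse residual edge)
No augmenting path remains; maximum flow = 10.
By max-flow min-cut, the minimum cut capacity equals the max flow.
In the residual graph, reachable from Well: {Well, P4, P3, P5}.
Min-cut edges: P4→M4 (3), P4→M1 (3), P3→M4 (2), P5→Ref (2); capacity 3 + 3 + 2 + 2 = 10.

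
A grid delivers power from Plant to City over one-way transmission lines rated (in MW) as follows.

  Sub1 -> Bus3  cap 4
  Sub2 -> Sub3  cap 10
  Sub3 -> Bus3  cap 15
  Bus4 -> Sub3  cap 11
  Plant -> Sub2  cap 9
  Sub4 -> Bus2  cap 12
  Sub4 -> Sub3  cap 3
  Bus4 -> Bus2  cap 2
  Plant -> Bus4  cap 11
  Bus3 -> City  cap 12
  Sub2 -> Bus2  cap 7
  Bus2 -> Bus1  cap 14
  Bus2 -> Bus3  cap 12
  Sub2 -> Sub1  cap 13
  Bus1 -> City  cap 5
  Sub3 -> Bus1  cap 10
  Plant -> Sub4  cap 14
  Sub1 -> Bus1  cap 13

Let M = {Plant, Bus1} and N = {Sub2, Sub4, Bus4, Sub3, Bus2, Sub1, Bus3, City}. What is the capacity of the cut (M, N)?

Edges leaving {Plant, Bus1}: Plant→Sub2 (9), Plant→Sub4 (14), Plant→Bus4 (11), Bus1→City (5).
Cut capacity = 9 + 14 + 11 + 5 = 39.

39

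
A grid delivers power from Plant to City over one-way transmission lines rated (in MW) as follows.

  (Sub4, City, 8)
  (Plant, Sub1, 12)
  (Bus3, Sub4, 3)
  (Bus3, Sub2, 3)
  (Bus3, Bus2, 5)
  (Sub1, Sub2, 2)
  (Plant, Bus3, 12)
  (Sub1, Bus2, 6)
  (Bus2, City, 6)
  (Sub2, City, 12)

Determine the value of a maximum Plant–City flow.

14

Augment Plant→Bus3→Sub4→City: bottleneck 3, flow now 3.
Augment Plant→Bus3→Sub2→City: bottleneck 3, flow now 6.
Augment Plant→Bus3→Bus2→City: bottleneck 5, flow now 11.
Augment Plant→Sub1→Sub2→City: bottleneck 2, flow now 13.
Augment Plant→Sub1→Bus2→City: bottleneck 1, flow now 14.
No augmenting path remains; maximum flow = 14.
In the residual graph, reachable from Plant: {Plant, Bus3, Sub1, Bus2}.
Min-cut edges: Bus3→Sub4 (3), Bus3→Sub2 (3), Sub1→Sub2 (2), Bus2→City (6); capacity 3 + 3 + 2 + 6 = 14.
This cut is saturated, so no flow can exceed 14.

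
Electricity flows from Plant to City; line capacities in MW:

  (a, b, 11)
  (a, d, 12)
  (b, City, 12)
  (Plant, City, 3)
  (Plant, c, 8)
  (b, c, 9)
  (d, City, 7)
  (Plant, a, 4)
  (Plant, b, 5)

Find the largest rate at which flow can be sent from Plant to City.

12

Augment Plant→City: bottleneck 3, flow now 3.
Augment Plant→b→City: bottleneck 5, flow now 8.
Augment Plant→a→b→City: bottleneck 4, flow now 12.
No augmenting path remains; maximum flow = 12.
In the residual graph, reachable from Plant: {Plant, c}.
Min-cut edges: Plant→a (4), Plant→b (5), Plant→City (3); capacity 4 + 5 + 3 = 12.
This cut is saturated, so no flow can exceed 12.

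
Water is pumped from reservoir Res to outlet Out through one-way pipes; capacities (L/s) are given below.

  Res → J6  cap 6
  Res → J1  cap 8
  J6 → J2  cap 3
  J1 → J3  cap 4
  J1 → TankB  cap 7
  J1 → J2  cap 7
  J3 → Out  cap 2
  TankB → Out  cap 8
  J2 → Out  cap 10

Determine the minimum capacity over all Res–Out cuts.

Augment Res→J6→J2→Out: bottleneck 3, flow now 3.
Augment Res→J1→J3→Out: bottleneck 2, flow now 5.
Augment Res→J1→TankB→Out: bottleneck 6, flow now 11.
No augmenting path remains; maximum flow = 11.
By max-flow min-cut, the minimum cut capacity equals the max flow.
In the residual graph, reachable from Res: {Res, J6}.
Min-cut edges: Res→J1 (8), J6→J2 (3); capacity 8 + 3 = 11.

11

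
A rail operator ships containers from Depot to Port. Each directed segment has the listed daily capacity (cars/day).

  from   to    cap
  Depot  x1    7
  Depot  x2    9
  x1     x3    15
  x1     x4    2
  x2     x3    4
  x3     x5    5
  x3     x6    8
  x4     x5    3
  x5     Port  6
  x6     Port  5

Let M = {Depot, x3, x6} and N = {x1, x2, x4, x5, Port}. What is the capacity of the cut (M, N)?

Edges leaving {Depot, x3, x6}: Depot→x1 (7), Depot→x2 (9), x3→x5 (5), x6→Port (5).
Cut capacity = 7 + 9 + 5 + 5 = 26.

26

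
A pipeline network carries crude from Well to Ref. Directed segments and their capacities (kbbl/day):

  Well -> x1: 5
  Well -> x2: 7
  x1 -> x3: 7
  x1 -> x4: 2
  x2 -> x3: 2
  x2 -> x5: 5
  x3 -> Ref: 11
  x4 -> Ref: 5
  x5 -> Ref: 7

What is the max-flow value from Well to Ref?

12

Augment Well→x1→x3→Ref: bottleneck 5, flow now 5.
Augment Well→x2→x3→Ref: bottleneck 2, flow now 7.
Augment Well→x2→x5→Ref: bottleneck 5, flow now 12.
No augmenting path remains; maximum flow = 12.
In the residual graph, reachable from Well: {Well}.
Min-cut edges: Well→x1 (5), Well→x2 (7); capacity 5 + 7 = 12.
This cut is saturated, so no flow can exceed 12.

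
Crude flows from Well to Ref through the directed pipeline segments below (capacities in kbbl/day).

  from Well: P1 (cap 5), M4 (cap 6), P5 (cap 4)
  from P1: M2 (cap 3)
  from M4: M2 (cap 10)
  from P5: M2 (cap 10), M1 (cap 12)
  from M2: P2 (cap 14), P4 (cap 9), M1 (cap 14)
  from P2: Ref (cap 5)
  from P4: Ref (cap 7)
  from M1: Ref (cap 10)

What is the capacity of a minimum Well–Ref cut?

13

Augment Well→P5→M1→Ref: bottleneck 4, flow now 4.
Augment Well→P1→M2→P2→Ref: bottleneck 3, flow now 7.
Augment Well→M4→M2→P2→Ref: bottleneck 2, flow now 9.
Augment Well→M4→M2→P4→Ref: bottleneck 4, flow now 13.
No augmenting path remains; maximum flow = 13.
By max-flow min-cut, the minimum cut capacity equals the max flow.
In the residual graph, reachable from Well: {Well, P1}.
Min-cut edges: Well→M4 (6), Well→P5 (4), P1→M2 (3); capacity 6 + 4 + 3 = 13.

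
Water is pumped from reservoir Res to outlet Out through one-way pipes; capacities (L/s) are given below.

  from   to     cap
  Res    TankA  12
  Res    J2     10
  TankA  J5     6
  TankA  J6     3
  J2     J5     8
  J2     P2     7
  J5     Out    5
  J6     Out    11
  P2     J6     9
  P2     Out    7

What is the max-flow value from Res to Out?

Augment Res→TankA→J5→Out: bottleneck 5, flow now 5.
Augment Res→TankA→J6→Out: bottleneck 3, flow now 8.
Augment Res→J2→P2→Out: bottleneck 7, flow now 15.
No augmenting path remains; maximum flow = 15.
In the residual graph, reachable from Res: {Res, TankA, J2, J5}.
Min-cut edges: TankA→J6 (3), J2→P2 (7), J5→Out (5); capacity 3 + 7 + 5 = 15.
This cut is saturated, so no flow can exceed 15.

15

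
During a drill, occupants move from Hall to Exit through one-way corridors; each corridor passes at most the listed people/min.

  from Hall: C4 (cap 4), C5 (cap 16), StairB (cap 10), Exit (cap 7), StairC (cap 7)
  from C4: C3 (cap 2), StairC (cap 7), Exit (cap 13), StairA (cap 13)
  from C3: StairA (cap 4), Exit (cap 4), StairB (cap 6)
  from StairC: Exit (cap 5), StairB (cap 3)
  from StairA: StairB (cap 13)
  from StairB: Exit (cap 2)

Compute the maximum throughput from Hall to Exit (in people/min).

18

Augment Hall→Exit: bottleneck 7, flow now 7.
Augment Hall→C4→Exit: bottleneck 4, flow now 11.
Augment Hall→StairC→Exit: bottleneck 5, flow now 16.
Augment Hall→StairB→Exit: bottleneck 2, flow now 18.
No augmenting path remains; maximum flow = 18.
In the residual graph, reachable from Hall: {Hall, StairC, C5, StairB}.
Min-cut edges: Hall→C4 (4), Hall→Exit (7), StairC→Exit (5), StairB→Exit (2); capacity 4 + 7 + 5 + 2 = 18.
This cut is saturated, so no flow can exceed 18.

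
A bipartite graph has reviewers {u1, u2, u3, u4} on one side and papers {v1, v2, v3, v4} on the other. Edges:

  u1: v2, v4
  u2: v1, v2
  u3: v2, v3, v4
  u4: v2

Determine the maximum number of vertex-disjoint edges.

4

Unit-capacity flow: source→left, listed edges, right→sink; max matching = max flow.
Augmenting path u1→v2 (+1); matched 1.
Augmenting path u2→v1 (+1); matched 2.
Augmenting path u3→v3 (+1); matched 3.
Augmenting path u4→v2→u1→v4 (+1); matched 4.
No augmenting path remains; maximum matching = 4.
König certificate: {u1, u2, u3, u4} is a vertex cover of size 4 (every listed pair touches it), so no matching can be larger.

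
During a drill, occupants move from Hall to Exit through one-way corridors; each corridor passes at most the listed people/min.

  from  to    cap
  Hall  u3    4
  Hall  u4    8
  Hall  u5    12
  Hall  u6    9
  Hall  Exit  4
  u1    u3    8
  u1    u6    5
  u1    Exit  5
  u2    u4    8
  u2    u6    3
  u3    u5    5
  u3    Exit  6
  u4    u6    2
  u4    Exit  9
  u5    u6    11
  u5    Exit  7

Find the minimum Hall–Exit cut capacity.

Augment Hall→Exit: bottleneck 4, flow now 4.
Augment Hall→u3→Exit: bottleneck 4, flow now 8.
Augment Hall→u4→Exit: bottleneck 8, flow now 16.
Augment Hall→u5→Exit: bottleneck 7, flow now 23.
No augmenting path remains; maximum flow = 23.
By max-flow min-cut, the minimum cut capacity equals the max flow.
In the residual graph, reachable from Hall: {Hall, u5, u6}.
Min-cut edges: Hall→u3 (4), Hall→u4 (8), Hall→Exit (4), u5→Exit (7); capacity 4 + 8 + 4 + 7 = 23.

23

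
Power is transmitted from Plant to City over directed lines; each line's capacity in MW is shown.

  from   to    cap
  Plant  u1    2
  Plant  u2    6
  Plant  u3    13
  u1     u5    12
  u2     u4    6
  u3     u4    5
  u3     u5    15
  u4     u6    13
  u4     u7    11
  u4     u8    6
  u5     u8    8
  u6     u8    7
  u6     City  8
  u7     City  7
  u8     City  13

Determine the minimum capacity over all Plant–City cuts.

Augment Plant→u1→u5→u8→City: bottleneck 2, flow now 2.
Augment Plant→u2→u4→u6→City: bottleneck 6, flow now 8.
Augment Plant→u3→u4→u6→City: bottleneck 2, flow now 10.
Augment Plant→u3→u4→u7→City: bottleneck 3, flow now 13.
Augment Plant→u3→u5→u8→City: bottleneck 6, flow now 19.
No augmenting path remains; maximum flow = 19.
By max-flow min-cut, the minimum cut capacity equals the max flow.
In the residual graph, reachable from Plant: {Plant, u1, u3, u5}.
Min-cut edges: Plant→u2 (6), u3→u4 (5), u5→u8 (8); capacity 6 + 5 + 8 = 19.

19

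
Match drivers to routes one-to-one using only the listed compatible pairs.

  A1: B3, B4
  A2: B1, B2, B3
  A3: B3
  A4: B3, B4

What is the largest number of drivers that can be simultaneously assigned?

3

Unit-capacity flow: source→left, listed edges, right→sink; max matching = max flow.
Augmenting path A1→B3 (+1); matched 1.
Augmenting path A2→B1 (+1); matched 2.
Augmenting path A4→B4 (+1); matched 3.
No augmenting path remains; maximum matching = 3.
König certificate: {A2, B3, B4} is a vertex cover of size 3 (every listed pair touches it), so no matching can be larger.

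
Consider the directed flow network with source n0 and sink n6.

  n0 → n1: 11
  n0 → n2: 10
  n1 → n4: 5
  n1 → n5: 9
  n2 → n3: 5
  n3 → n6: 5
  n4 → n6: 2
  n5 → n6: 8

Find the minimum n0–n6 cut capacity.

15

Augment n0→n1→n4→n6: bottleneck 2, flow now 2.
Augment n0→n1→n5→n6: bottleneck 8, flow now 10.
Augment n0→n2→n3→n6: bottleneck 5, flow now 15.
No augmenting path remains; maximum flow = 15.
By max-flow min-cut, the minimum cut capacity equals the max flow.
In the residual graph, reachable from n0: {n0, n1, n2, n4, n5}.
Min-cut edges: n2→n3 (5), n4→n6 (2), n5→n6 (8); capacity 5 + 2 + 8 = 15.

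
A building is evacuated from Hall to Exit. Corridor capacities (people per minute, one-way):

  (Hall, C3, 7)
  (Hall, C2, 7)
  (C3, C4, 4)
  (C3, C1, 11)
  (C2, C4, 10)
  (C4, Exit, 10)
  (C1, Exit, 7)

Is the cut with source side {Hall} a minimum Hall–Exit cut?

Given cut capacity: 7 + 7 = 14.
Augment Hall→C3→C4→Exit: bottleneck 4, flow now 4.
Augment Hall→C3→C1→Exit: bottleneck 3, flow now 7.
Augment Hall→C2→C4→Exit: bottleneck 6, flow now 13.
Augment Hall→C2→C4→C3→C1→Exit: bottleneck 1, flow now 14. (uses reverse residual edge)
No augmenting path remains; maximum flow = 14.
Cut capacity 14 equals the max flow, so it is a minimum cut.

Yes — it is a minimum cut (capacity 14).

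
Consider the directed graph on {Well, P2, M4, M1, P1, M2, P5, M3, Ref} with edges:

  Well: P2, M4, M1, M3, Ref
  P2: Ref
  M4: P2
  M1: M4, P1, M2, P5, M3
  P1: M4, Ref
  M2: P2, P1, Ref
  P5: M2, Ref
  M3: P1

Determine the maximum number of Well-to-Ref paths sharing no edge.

Assign every edge capacity 1; by Menger, the answer equals the max flow.
Augment Well→Ref (+1); total 1.
Augment Well→P2→Ref (+1); total 2.
Augment Well→M1→P1→Ref (+1); total 3.
Augment Well→M3→P1→M1→M2→Ref (+1); total 4. (traverses M1→P1 backwards in the residual graph, cancelling flow on it)
After the cancellation the 4 edge-disjoint paths are: Well→P2→Ref; Well→M1→M2→Ref; Well→M3→P1→Ref; Well→Ref.
No residual Well→Ref path; max flow = 4.
Certifying cut of size 4: {P2→Ref, Well→M1, Well→M3, Well→Ref}.

4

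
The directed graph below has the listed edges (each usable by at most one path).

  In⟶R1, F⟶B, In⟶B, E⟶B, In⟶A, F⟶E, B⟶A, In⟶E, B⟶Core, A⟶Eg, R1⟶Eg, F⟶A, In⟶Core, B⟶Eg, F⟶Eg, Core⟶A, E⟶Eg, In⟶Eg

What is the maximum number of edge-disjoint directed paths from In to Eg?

5

Assign every edge capacity 1; by Menger, the answer equals the max flow.
Path In→Eg (+1); total 1.
Path In→R1→Eg (+1); total 2.
Path In→E→Eg (+1); total 3.
Path In→B→Eg (+1); total 4.
Path In→A→Eg (+1); total 5.
No residual In→Eg path; max flow = 5.
Certifying cut of size 5: {A→Eg, In→B, In→E, In→Eg, In→R1}.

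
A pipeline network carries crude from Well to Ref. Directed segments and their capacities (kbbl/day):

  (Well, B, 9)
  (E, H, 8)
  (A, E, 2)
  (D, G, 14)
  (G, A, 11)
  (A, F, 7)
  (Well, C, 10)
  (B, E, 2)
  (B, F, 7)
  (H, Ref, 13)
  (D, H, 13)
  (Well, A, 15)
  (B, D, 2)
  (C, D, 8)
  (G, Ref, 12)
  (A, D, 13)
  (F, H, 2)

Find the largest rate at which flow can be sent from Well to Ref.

25

Augment Well→A→D→G→Ref: bottleneck 12, flow now 12.
Augment Well→A→D→H→Ref: bottleneck 1, flow now 13.
Augment Well→A→E→H→Ref: bottleneck 2, flow now 15.
Augment Well→B→D→H→Ref: bottleneck 2, flow now 17.
Augment Well→B→E→H→Ref: bottleneck 2, flow now 19.
Augment Well→B→F→H→Ref: bottleneck 2, flow now 21.
Augment Well→C→D→H→Ref: bottleneck 4, flow now 25.
No augmenting path remains; maximum flow = 25.
In the residual graph, reachable from Well: {Well, A, B, C, D, E, F, G, H}.
Min-cut edges: G→Ref (12), H→Ref (13); capacity 12 + 13 = 25.
This cut is saturated, so no flow can exceed 25.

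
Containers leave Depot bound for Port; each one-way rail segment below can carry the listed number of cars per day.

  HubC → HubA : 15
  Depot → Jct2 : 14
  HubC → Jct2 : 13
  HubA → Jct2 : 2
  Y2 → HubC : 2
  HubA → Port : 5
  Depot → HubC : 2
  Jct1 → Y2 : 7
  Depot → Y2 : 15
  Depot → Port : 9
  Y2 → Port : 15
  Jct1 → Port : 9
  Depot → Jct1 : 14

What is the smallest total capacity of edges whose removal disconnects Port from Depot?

Augment Depot→Port: bottleneck 9, flow now 9.
Augment Depot→Jct1→Port: bottleneck 9, flow now 18.
Augment Depot→Y2→Port: bottleneck 15, flow now 33.
Augment Depot→HubC→HubA→Port: bottleneck 2, flow now 35.
Augment Depot→Jct1→Y2→HubC→HubA→Port: bottleneck 2, flow now 37.
No augmenting path remains; maximum flow = 37.
By max-flow min-cut, the minimum cut capacity equals the max flow.
In the residual graph, reachable from Depot: {Depot, Jct1, Y2, Jct2}.
Min-cut edges: Depot→HubC (2), Depot→Port (9), Jct1→Port (9), Y2→HubC (2), Y2→Port (15); capacity 2 + 9 + 9 + 2 + 15 = 37.

37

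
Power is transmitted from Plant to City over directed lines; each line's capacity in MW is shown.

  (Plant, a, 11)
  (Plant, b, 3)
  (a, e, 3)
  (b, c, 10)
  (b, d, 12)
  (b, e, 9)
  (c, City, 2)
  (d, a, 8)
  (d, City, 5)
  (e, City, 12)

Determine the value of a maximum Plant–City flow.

6

Augment Plant→a→e→City: bottleneck 3, flow now 3.
Augment Plant→b→c→City: bottleneck 2, flow now 5.
Augment Plant→b→d→City: bottleneck 1, flow now 6.
No augmenting path remains; maximum flow = 6.
In the residual graph, reachable from Plant: {Plant, a}.
Min-cut edges: Plant→b (3), a→e (3); capacity 3 + 3 = 6.
This cut is saturated, so no flow can exceed 6.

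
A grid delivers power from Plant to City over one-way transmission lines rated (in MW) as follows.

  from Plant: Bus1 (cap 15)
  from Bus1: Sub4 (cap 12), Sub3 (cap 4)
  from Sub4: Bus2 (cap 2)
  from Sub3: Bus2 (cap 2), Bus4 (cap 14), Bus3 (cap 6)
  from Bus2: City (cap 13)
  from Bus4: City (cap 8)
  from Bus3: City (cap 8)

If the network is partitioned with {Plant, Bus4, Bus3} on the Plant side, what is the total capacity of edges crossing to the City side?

31

Edges leaving {Plant, Bus4, Bus3}: Plant→Bus1 (15), Bus4→City (8), Bus3→City (8).
Cut capacity = 15 + 8 + 8 = 31.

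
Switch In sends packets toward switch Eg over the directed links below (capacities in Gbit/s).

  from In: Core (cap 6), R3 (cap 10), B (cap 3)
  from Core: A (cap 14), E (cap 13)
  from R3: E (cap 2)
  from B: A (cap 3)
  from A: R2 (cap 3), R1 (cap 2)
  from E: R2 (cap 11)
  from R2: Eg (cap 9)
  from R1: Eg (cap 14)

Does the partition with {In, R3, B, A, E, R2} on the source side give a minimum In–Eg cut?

No — its capacity is 17, but the minimum cut has capacity 11.

Given cut capacity: 6 + 2 + 9 = 17.
Augment In→Core→A→R2→Eg: bottleneck 3, flow now 3.
Augment In→Core→A→R1→Eg: bottleneck 2, flow now 5.
Augment In→Core→E→R2→Eg: bottleneck 1, flow now 6.
Augment In→R3→E→R2→Eg: bottleneck 2, flow now 8.
Augment In→B→A→Core→E→R2→Eg: bottleneck 3, flow now 11. (uses reverse residual edge)
No augmenting path remains; maximum flow = 11.
In the residual graph, reachable from In: {In, R3}.
Min-cut edges: In→Core (6), In→B (3), R3→E (2); capacity 6 + 3 + 2 = 11.
Cut capacity 17 exceeds the max flow 11, so it is not minimum.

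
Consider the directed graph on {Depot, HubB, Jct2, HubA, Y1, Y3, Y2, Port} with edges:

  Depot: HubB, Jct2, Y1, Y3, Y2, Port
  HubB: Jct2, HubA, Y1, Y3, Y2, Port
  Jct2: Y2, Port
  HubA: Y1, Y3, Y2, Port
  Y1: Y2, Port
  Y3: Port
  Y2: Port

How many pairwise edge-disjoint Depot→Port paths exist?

6

Assign every edge capacity 1; by Menger, the answer equals the max flow.
Path Depot→Port (+1); total 1.
Path Depot→HubB→Port (+1); total 2.
Path Depot→Jct2→Port (+1); total 3.
Path Depot→Y1→Port (+1); total 4.
Path Depot→Y3→Port (+1); total 5.
Path Depot→Y2→Port (+1); total 6.
No residual Depot→Port path; max flow = 6.
Certifying cut of size 6: {Depot→HubB, Depot→Jct2, Depot→Port, Depot→Y1, Depot→Y2, Depot→Y3}.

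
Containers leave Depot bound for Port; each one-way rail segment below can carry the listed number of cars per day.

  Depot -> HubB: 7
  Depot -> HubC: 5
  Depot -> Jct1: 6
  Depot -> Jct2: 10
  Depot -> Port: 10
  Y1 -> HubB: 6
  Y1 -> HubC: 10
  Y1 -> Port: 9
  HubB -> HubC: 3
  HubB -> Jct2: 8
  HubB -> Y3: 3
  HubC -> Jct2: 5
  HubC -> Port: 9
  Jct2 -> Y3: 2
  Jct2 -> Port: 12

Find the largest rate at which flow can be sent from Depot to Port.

30

Augment Depot→Port: bottleneck 10, flow now 10.
Augment Depot→HubC→Port: bottleneck 5, flow now 15.
Augment Depot→Jct2→Port: bottleneck 10, flow now 25.
Augment Depot→HubB→HubC→Port: bottleneck 3, flow now 28.
Augment Depot→HubB→Jct2→Port: bottleneck 2, flow now 30.
No augmenting path remains; maximum flow = 30.
In the residual graph, reachable from Depot: {Depot, HubB, Jct1, Jct2, Y3}.
Min-cut edges: Depot→HubC (5), Depot→Port (10), HubB→HubC (3), Jct2→Port (12); capacity 5 + 10 + 3 + 12 = 30.
This cut is saturated, so no flow can exceed 30.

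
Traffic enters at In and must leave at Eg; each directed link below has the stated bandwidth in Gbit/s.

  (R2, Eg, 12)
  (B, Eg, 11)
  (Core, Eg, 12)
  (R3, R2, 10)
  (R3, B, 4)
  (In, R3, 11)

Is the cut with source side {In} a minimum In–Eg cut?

Given cut capacity: 11 = 11.
Augment In→R3→B→Eg: bottleneck 4, flow now 4.
Augment In→R3→R2→Eg: bottleneck 7, flow now 11.
No augmenting path remains; maximum flow = 11.
Cut capacity 11 equals the max flow, so it is a minimum cut.

Yes — it is a minimum cut (capacity 11).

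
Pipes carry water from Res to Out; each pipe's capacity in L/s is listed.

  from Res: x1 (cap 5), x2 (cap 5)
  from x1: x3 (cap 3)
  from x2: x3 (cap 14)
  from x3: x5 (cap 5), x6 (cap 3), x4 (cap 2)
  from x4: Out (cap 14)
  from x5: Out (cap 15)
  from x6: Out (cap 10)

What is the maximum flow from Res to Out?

8

Augment Res→x1→x3→x4→Out: bottleneck 2, flow now 2.
Augment Res→x1→x3→x5→Out: bottleneck 1, flow now 3.
Augment Res→x2→x3→x5→Out: bottleneck 4, flow now 7.
Augment Res→x2→x3→x6→Out: bottleneck 1, flow now 8.
No augmenting path remains; maximum flow = 8.
In the residual graph, reachable from Res: {Res, x1}.
Min-cut edges: Res→x2 (5), x1→x3 (3); capacity 5 + 3 = 8.
This cut is saturated, so no flow can exceed 8.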